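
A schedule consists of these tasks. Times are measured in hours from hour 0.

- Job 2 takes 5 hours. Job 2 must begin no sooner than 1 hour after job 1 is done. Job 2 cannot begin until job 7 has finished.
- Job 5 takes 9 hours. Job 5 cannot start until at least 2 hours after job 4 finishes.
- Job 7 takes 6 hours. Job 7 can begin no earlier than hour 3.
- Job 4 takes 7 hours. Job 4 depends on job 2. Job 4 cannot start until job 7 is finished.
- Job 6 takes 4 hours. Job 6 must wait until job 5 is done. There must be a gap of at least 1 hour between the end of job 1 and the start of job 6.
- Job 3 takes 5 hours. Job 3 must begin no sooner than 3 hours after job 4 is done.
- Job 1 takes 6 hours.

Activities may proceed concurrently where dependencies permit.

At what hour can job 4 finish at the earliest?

Job 7 cannot begin until its own release at hour 3. It runs from hour 3 to 3 + 6 = hour 9.
Job 1 can start immediately at hour 0; it finishes at hour 6.
For job 2: job 1 (finishes hour 6, plus 1-hour gap → hour 7); job 7 (finishes hour 9). Taking the maximum gives a start of hour 9, and it finishes at 9 + 5 = hour 14.
Job 4 has to wait for job 2 (finishes hour 14); job 7 (finishes hour 9). The latest of these is hour 14, so job 4 runs hour 14 to 14 + 7 = hour 21.

21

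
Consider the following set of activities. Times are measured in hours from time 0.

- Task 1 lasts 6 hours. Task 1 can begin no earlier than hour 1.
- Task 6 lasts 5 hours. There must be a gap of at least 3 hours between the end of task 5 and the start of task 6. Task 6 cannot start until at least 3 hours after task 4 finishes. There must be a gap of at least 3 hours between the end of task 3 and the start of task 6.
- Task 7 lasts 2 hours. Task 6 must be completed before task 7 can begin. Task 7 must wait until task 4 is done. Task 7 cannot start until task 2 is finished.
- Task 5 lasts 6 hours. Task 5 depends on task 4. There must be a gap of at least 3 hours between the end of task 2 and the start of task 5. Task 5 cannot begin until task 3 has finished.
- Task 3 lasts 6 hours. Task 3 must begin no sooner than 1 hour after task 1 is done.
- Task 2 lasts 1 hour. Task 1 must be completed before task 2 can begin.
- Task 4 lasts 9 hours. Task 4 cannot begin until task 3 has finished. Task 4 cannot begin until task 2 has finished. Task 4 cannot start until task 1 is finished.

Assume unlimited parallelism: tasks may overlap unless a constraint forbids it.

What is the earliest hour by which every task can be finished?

39

Task 1 cannot begin until its own release at hour 1. It runs from hour 1 to 1 + 6 = hour 7.
After task 1 (finishes hour 7, plus 1-hour gap → hour 8), task 3 can start at hour 8 and finishes at hour 14.
Task 2 waits on task 1 (finishes hour 7), so it starts at hour 7 and finishes at 7 + 1 = hour 8.
For task 4: task 3 (finishes hour 14); task 2 (finishes hour 8); task 1 (finishes hour 7). Taking the maximum gives a start of hour 14, and it finishes at 14 + 9 = hour 23.
Task 5 cannot start until task 4 (finishes hour 23); task 2 (finishes hour 8, plus 3-hour gap → hour 11); task 3 (finishes hour 14). The controlling bound is hour 23, so task 5 finishes at 23 + 6 = hour 29.
Task 6 cannot start until task 5 (finishes hour 29, plus 3-hour gap → hour 32); task 4 (finishes hour 23, plus 3-hour gap → hour 26); task 3 (finishes hour 14, plus 3-hour gap → hour 17). The controlling bound is hour 32, so task 6 finishes at 32 + 5 = hour 37.
Task 7 cannot start until task 6 (finishes hour 37); task 4 (finishes hour 23); task 2 (finishes hour 8). The controlling bound is hour 37, so task 7 finishes at 37 + 2 = hour 39.
All tasks are finished once the last one completes. Finish times: Task 1 at 7, Task 2 at 8, Task 3 at 14, Task 4 at 23, Task 5 at 29, Task 6 at 37, Task 7 at 39. The latest is hour 39.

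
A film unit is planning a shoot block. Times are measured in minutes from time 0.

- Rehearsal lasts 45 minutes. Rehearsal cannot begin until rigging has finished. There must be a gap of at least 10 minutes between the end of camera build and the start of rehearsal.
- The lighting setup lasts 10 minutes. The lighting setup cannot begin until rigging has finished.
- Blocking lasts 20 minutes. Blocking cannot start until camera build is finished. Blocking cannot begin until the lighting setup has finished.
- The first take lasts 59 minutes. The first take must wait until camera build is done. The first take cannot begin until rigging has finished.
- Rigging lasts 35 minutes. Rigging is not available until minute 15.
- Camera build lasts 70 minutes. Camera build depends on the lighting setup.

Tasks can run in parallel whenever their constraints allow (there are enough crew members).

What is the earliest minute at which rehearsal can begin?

After its own release at minute 15, rigging can start at minute 15 and finishes at minute 50.
The lighting setup waits on rigging (finishes minute 50), so it starts at minute 50 and finishes at 50 + 10 = minute 60.
After the lighting setup (finishes minute 60), camera build can start at minute 60 and finishes at minute 130.
Rehearsal waits on rigging (finishes minute 50); camera build (finishes minute 130, plus 10-minute gap → minute 140). The latest of these is minute 140, which is the earliest rehearsal can start.

140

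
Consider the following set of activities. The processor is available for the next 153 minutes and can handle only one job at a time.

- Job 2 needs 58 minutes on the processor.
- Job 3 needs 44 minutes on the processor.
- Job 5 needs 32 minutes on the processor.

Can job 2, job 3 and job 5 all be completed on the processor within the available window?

Running back to back, the jobs need 58 + 44 + 32 = 134 minutes on the processor.
Since 134 ≤ 153, they fit within the window.

Yes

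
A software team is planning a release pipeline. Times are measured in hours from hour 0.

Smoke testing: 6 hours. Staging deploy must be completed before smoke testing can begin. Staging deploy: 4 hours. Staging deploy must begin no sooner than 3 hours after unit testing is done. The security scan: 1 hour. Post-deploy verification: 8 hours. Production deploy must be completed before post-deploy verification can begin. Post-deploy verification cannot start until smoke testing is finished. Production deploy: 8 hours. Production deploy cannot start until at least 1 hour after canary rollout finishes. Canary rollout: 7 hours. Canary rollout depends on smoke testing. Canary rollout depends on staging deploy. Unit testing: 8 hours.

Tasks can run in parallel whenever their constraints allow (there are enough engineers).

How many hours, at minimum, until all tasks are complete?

45

The security scan can start immediately at hour 0; it finishes at hour 1.
Nothing blocks unit testing, so it runs from hour 0 to hour 8.
Staging deploy waits on unit testing (finishes hour 8, plus 3-hour gap → hour 11), so it starts at hour 11 and finishes at 11 + 4 = hour 15.
Smoke testing cannot begin until staging deploy (finishes hour 15). It runs from hour 15 to 15 + 6 = hour 21.
For canary rollout: smoke testing (finishes hour 21); staging deploy (finishes hour 15). Taking the maximum gives a start of hour 21, and it finishes at 21 + 7 = hour 28.
After canary rollout (finishes hour 28, plus 1-hour gap → hour 29), production deploy can start at hour 29 and finishes at hour 37.
For post-deploy verification: production deploy (finishes hour 37); smoke testing (finishes hour 21). Taking the maximum gives a start of hour 37, and it finishes at 37 + 8 = hour 45.
All tasks are finished once the last one completes. Finish times: Unit testing at 8, The security scan at 1, Staging deploy at 15, Smoke testing at 21, Canary rollout at 28, Production deploy at 37, Post-deploy verification at 45. The latest is hour 45.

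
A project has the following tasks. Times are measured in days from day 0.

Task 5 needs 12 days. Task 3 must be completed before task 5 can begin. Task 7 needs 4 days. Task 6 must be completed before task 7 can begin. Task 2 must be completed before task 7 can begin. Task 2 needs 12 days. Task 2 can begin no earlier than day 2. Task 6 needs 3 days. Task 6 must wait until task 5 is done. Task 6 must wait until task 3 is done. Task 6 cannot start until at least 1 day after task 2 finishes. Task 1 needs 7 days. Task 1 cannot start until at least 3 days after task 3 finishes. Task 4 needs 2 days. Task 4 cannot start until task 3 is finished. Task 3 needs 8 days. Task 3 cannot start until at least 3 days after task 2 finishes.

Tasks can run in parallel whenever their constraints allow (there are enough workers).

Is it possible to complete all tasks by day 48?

Task 2 cannot begin until its own release at day 2. It runs from day 2 to 2 + 12 = day 14.
Task 3 cannot begin until task 2 (finishes day 14, plus 3-day gap → day 17). It runs from day 17 to 17 + 8 = day 25.
Task 5 cannot begin until task 3 (finishes day 25). It runs from day 25 to 25 + 12 = day 37.
Task 6 cannot start until task 5 (finishes day 37); task 3 (finishes day 25); task 2 (finishes day 14, plus 1-day gap → day 15). The controlling bound is day 37, so task 6 finishes at 37 + 3 = day 40.
For task 7: task 6 (finishes day 40); task 2 (finishes day 14). Taking the maximum gives a start of day 40, and it finishes at 40 + 4 = day 44.
After task 3 (finishes day 25), task 4 can start at day 25 and finishes at day 27.
Task 1 cannot begin until task 3 (finishes day 25, plus 3-day gap → day 28). It runs from day 28 to 28 + 7 = day 35.
Every task is finished by day 44, which is no later than the deadline of 48, so the schedule is feasible.

Yes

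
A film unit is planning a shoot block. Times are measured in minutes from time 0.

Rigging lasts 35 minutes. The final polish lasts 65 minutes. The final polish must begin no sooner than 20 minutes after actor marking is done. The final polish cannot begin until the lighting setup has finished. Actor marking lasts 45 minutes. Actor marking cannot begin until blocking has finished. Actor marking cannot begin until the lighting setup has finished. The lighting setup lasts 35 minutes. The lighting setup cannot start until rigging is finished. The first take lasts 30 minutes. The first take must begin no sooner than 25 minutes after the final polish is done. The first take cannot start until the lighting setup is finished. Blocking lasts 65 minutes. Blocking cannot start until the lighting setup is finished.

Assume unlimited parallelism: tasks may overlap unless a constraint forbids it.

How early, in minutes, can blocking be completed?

Nothing blocks rigging, so it runs from minute 0 to minute 35.
After rigging (finishes minute 35), the lighting setup can start at minute 35 and finishes at minute 70.
After the lighting setup (finishes minute 70), blocking can start at minute 70 and finishes at minute 135.

135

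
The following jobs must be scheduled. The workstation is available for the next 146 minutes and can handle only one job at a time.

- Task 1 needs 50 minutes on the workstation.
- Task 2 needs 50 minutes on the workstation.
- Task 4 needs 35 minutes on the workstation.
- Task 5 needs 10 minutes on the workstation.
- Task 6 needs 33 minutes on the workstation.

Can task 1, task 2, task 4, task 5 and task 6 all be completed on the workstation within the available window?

No

Running back to back, the jobs need 50 + 50 + 35 + 10 + 33 = 178 minutes on the workstation.
Since 178 > 146, they cannot all fit.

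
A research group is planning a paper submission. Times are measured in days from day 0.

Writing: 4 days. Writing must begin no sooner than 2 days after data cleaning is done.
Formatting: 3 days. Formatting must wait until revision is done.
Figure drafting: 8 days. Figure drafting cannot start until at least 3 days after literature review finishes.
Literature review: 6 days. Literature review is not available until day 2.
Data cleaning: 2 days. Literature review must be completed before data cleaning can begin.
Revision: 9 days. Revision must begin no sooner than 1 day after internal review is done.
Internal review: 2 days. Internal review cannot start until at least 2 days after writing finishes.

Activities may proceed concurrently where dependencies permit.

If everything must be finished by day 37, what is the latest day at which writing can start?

Formatting must finish by day 37; it takes 3 days, so it must start by 37 − 3 = day 34.
Revision must finish before formatting (must start by day 34). With a 9-day duration, revision must start by 34 − 9 = day 25.
Internal review feeds into revision (must start by day 25, minus 1-day gap → day 24); so internal review must finish by day 24 and therefore start by day 22.
Since internal review (must start by day 22, minus 2-day gap → day 20) depends on it, writing must finish by day 20. Backing off its 4-day duration gives a latest start of day 16.

16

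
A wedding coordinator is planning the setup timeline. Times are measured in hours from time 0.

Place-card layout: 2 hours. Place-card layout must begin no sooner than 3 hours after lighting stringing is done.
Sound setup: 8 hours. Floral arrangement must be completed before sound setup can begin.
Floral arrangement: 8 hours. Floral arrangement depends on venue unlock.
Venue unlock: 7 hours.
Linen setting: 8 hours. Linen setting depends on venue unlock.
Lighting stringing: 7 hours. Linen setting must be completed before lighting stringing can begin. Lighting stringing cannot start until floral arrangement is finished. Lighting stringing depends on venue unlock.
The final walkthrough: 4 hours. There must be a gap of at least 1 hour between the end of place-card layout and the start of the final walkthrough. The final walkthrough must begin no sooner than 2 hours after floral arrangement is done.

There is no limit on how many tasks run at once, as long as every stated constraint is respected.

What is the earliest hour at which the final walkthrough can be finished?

32

Venue unlock can start immediately at hour 0; it finishes at hour 7.
After venue unlock (finishes hour 7), floral arrangement can start at hour 7 and finishes at hour 15.
Linen setting waits on venue unlock (finishes hour 7), so it starts at hour 7 and finishes at 7 + 8 = hour 15.
Lighting stringing has to wait for linen setting (finishes hour 15); floral arrangement (finishes hour 15); venue unlock (finishes hour 7). The latest of these is hour 15, so lighting stringing runs hour 15 to 15 + 7 = hour 22.
After lighting stringing (finishes hour 22, plus 3-hour gap → hour 25), place-card layout can start at hour 25 and finishes at hour 27.
For the final walkthrough: place-card layout (finishes hour 27, plus 1-hour gap → hour 28); floral arrangement (finishes hour 15, plus 2-hour gap → hour 17). Taking the maximum gives a start of hour 28, and it finishes at 28 + 4 = hour 32.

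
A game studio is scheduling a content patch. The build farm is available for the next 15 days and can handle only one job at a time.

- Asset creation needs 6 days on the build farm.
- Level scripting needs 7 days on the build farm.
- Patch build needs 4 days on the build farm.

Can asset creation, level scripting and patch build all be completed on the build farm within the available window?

No

Running back to back, the jobs need 6 + 7 + 4 = 17 days on the build farm.
Since 17 > 15, they cannot all fit.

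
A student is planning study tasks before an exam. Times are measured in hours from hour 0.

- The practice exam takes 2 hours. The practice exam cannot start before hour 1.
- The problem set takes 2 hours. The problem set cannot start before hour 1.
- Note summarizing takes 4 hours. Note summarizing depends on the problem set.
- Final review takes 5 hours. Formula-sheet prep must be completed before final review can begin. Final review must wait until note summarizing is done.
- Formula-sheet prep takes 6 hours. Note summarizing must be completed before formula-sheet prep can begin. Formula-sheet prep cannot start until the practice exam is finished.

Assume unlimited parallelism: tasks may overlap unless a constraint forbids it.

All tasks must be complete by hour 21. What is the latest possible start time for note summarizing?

To finish by hour 21, final review (duration 5) must start no later than hour 16.
Formula-sheet prep has to be done before final review (must start by hour 16). That means finishing by hour 16, i.e. starting by 16 − 6 = hour 10.
Note summarizing feeds formula-sheet prep (must start by hour 10); final review (must start by hour 16). Taking the minimum, note summarizing must finish by hour 10 and start by 10 − 4 = hour 6.

6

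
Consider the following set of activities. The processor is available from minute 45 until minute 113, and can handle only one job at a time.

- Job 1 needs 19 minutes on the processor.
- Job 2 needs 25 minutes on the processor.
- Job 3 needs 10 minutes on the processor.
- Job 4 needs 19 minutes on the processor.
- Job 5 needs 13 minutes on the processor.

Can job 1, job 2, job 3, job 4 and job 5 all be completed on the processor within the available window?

No

The processor window is 113 − 45 = 68 minutes.
Running back to back, the jobs need 19 + 25 + 10 + 19 + 13 = 86 minutes on the processor.
Since 86 > 68, they cannot all fit.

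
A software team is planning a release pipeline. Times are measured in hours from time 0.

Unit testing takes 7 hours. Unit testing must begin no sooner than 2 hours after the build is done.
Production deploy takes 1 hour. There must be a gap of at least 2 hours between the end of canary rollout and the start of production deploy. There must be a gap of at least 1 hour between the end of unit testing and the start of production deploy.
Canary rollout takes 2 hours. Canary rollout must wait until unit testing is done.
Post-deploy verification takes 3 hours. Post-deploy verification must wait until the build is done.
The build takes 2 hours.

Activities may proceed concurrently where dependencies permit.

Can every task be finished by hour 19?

The build has no prerequisites, so it starts at hour 0 and finishes at hour 2.
Post-deploy verification cannot begin until the build (finishes hour 2). It runs from hour 2 to 2 + 3 = hour 5.
Unit testing cannot begin until the build (finishes hour 2, plus 2-hour gap → hour 4). It runs from hour 4 to 4 + 7 = hour 11.
Canary rollout cannot begin until unit testing (finishes hour 11). It runs from hour 11 to 11 + 2 = hour 13.
Production deploy has to wait for canary rollout (finishes hour 13, plus 2-hour gap → hour 15); unit testing (finishes hour 11, plus 1-hour gap → hour 12). The latest of these is hour 15, so production deploy runs hour 15 to 15 + 1 = hour 16.
Every task is finished by hour 16, which is no later than the deadline of 19, so the schedule is feasible.

Yes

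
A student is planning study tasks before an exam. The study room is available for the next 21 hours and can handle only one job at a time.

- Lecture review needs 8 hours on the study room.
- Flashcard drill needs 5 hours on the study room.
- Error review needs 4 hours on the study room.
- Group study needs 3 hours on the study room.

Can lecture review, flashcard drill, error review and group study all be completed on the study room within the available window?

Running back to back, the jobs need 8 + 5 + 4 + 3 = 20 hours on the study room.
Since 20 ≤ 21, they fit within the window.

Yes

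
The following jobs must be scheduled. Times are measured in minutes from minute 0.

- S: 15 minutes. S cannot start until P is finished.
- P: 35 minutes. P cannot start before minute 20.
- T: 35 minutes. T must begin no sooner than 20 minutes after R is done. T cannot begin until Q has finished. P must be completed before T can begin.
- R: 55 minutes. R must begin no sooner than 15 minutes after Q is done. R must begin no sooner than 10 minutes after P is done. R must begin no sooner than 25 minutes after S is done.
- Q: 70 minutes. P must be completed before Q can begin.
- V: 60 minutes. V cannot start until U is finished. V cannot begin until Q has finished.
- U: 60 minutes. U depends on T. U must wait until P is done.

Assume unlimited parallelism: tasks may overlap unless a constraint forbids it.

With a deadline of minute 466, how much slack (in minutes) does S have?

P cannot begin until its own release at minute 20. It runs from minute 20 to 20 + 35 = minute 55.
S cannot begin until P (finishes minute 55). It runs from minute 55 to 55 + 15 = minute 70.

Working backward from the deadline:
V has no dependents, so it just needs to finish by minute 466. Starting by 466 − 60 = minute 406 achieves that.
U must finish before V (must start by minute 406). With a 60-minute duration, U must start by 406 − 60 = minute 346.
T feeds into U (must start by minute 346); so T must finish by minute 346 and therefore start by minute 311.
R feeds into T (must start by minute 311, minus 20-minute gap → minute 291); so R must finish by minute 291 and therefore start by minute 236.
S must finish before R (must start by minute 236, minus 25-minute gap → minute 211). With a 15-minute duration, S must start by 211 − 15 = minute 196.
So S can start as early as minute 55 and as late as minute 196, giving 196 − 55 = 141 minutes of slack.

141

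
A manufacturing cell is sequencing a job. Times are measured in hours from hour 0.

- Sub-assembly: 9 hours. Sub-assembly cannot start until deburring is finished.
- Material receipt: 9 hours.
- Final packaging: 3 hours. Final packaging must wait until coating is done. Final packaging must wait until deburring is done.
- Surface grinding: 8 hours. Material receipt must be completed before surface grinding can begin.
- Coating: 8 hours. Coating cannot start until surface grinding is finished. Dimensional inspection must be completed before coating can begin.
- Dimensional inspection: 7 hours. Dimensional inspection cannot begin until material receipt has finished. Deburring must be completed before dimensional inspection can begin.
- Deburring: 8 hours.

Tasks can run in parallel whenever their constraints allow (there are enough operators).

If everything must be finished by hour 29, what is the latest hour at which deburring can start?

3

Final packaging must finish by hour 29; it takes 3 hours, so it must start by 29 − 3 = hour 26.
Coating has to be done before final packaging (must start by hour 26). That means finishing by hour 26, i.e. starting by 26 − 8 = hour 18.
Dimensional inspection must finish before coating (must start by hour 18). With a 7-hour duration, dimensional inspection must start by 18 − 7 = hour 11.
Sub-assembly must finish by hour 29; it takes 9 hours, so it must start by 29 − 9 = hour 20.
Deburring must finish in time for dimensional inspection (must start by hour 11); sub-assembly (must start by hour 20); final packaging (must start by hour 26). The tightest is hour 11, so deburring must start by 11 − 8 = hour 3.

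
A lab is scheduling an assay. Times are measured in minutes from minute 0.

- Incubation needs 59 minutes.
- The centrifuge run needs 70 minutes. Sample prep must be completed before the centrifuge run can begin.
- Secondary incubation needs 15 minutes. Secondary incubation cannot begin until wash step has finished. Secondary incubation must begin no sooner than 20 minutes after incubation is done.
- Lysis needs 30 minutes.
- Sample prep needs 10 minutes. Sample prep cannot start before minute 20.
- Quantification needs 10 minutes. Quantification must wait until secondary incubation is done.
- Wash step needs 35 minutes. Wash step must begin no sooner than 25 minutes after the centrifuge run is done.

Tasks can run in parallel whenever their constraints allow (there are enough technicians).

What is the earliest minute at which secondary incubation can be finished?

175

Nothing blocks incubation, so it runs from minute 0 to minute 59.
Sample prep waits on its own release at minute 20, so it starts at minute 20 and finishes at 20 + 10 = minute 30.
After sample prep (finishes minute 30), the centrifuge run can start at minute 30 and finishes at minute 100.
Wash step waits on the centrifuge run (finishes minute 100, plus 25-minute gap → minute 125), so it starts at minute 125 and finishes at 125 + 35 = minute 160.
Secondary incubation has to wait for wash step (finishes minute 160); incubation (finishes minute 59, plus 20-minute gap → minute 79). The latest of these is minute 160, so secondary incubation runs minute 160 to 160 + 15 = minute 175.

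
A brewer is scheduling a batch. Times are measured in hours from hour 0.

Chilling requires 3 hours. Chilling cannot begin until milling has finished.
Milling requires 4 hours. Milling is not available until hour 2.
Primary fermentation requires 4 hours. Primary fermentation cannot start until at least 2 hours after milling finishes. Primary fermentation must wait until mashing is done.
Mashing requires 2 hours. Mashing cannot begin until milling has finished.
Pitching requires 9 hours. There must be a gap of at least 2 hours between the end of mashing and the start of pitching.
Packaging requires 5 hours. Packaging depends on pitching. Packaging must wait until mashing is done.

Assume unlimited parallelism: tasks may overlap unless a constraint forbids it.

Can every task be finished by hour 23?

Milling cannot begin until its own release at hour 2. It runs from hour 2 to 2 + 4 = hour 6.
Chilling cannot begin until milling (finishes hour 6). It runs from hour 6 to 6 + 3 = hour 9.
Mashing cannot begin until milling (finishes hour 6). It runs from hour 6 to 6 + 2 = hour 8.
Primary fermentation needs all of milling (finishes hour 6, plus 2-hour gap → hour 8); mashing (finishes hour 8). That puts its earliest start at hour 8; it finishes at 8 + 4 = hour 12.
Pitching waits on mashing (finishes hour 8, plus 2-hour gap → hour 10), so it starts at hour 10 and finishes at 10 + 9 = hour 19.
For packaging: pitching (finishes hour 19); mashing (finishes hour 8). Taking the maximum gives a start of hour 19, and it finishes at 19 + 5 = hour 24.
The earliest everything can be done is hour 24, which is after the deadline of 23, so it is not possible.

No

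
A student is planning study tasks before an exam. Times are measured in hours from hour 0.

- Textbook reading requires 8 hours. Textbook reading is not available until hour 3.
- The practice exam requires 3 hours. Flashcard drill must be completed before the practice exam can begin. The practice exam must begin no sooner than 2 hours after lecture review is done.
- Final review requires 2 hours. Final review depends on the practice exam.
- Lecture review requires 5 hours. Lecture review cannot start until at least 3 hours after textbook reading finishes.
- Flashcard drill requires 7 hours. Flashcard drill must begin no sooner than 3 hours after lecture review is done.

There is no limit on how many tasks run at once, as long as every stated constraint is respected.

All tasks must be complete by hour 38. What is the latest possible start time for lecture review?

To finish by hour 38, final review (duration 2) must start no later than hour 36.
The practice exam must finish before final review (must start by hour 36). With a 3-hour duration, the practice exam must start by 36 − 3 = hour 33.
Flashcard drill must finish before the practice exam (must start by hour 33). With a 7-hour duration, flashcard drill must start by 33 − 7 = hour 26.
Lecture review has several dependents: flashcard drill (must start by hour 26, minus 3-hour gap → hour 23); the practice exam (must start by hour 33, minus 2-hour gap → hour 31). The earliest of those limits is hour 23, so lecture review must start by 23 − 5 = hour 18.

18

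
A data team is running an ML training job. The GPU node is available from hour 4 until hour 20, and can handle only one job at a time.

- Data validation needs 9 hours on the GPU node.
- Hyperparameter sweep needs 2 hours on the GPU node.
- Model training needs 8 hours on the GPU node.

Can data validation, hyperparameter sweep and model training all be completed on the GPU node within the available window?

The GPU node window is 20 − 4 = 16 hours.
Running back to back, the jobs need 9 + 2 + 8 = 19 hours on the GPU node.
Since 19 > 16, they cannot all fit.

No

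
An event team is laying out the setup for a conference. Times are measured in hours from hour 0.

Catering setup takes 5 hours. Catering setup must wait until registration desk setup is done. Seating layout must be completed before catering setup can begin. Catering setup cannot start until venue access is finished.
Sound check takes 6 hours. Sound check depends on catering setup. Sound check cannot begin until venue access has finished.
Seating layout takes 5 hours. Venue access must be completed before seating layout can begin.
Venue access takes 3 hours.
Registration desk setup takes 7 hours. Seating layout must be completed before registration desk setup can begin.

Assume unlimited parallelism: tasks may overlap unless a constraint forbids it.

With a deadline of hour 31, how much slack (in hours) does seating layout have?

Nothing blocks venue access, so it runs from hour 0 to hour 3.
Seating layout waits on venue access (finishes hour 3), so it starts at hour 3 and finishes at 3 + 5 = hour 8.

Working backward from the deadline:
Nothing follows sound check; the deadline of hour 31 is its only limit. It must start by 31 − 6 = hour 25.
Catering setup has to be done before sound check (must start by hour 25). That means finishing by hour 25, i.e. starting by 25 − 5 = hour 20.
Registration desk setup must finish before catering setup (must start by hour 20). With a 7-hour duration, registration desk setup must start by 20 − 7 = hour 13.
Seating layout has several dependents: registration desk setup (must start by hour 13); catering setup (must start by hour 20). The earliest of those limits is hour 13, so seating layout must start by 13 − 5 = hour 8.
So seating layout can start as early as hour 3 and as late as hour 8, giving 8 − 3 = 5 hours of slack.

5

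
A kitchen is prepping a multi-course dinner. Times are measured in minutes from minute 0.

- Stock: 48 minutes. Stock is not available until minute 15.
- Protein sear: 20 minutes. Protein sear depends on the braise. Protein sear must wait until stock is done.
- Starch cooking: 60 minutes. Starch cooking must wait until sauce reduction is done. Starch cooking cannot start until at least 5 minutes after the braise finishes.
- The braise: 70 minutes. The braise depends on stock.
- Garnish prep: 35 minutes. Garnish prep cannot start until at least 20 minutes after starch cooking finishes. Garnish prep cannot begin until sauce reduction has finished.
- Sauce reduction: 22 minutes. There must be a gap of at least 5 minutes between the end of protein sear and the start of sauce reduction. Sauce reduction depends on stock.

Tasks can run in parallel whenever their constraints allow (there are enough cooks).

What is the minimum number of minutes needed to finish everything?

Stock cannot begin until its own release at minute 15. It runs from minute 15 to 15 + 48 = minute 63.
The braise waits on stock (finishes minute 63), so it starts at minute 63 and finishes at 63 + 70 = minute 133.
Protein sear needs all of the braise (finishes minute 133); stock (finishes minute 63). That puts its earliest start at minute 133; it finishes at 133 + 20 = minute 153.
Sauce reduction has to wait for protein sear (finishes minute 153, plus 5-minute gap → minute 158); stock (finishes minute 63). The latest of these is minute 158, so sauce reduction runs minute 158 to 158 + 22 = minute 180.
For starch cooking: sauce reduction (finishes minute 180); the braise (finishes minute 133, plus 5-minute gap → minute 138). Taking the maximum gives a start of minute 180, and it finishes at 180 + 60 = minute 240.
Garnish prep cannot start until starch cooking (finishes minute 240, plus 20-minute gap → minute 260); sauce reduction (finishes minute 180). The controlling bound is minute 260, so garnish prep finishes at 260 + 35 = minute 295.
All tasks are finished once the last one completes. Finish times: Stock at 63, The braise at 133, Protein sear at 153, Sauce reduction at 180, Starch cooking at 240, Garnish prep at 295. The latest is minute 295.

295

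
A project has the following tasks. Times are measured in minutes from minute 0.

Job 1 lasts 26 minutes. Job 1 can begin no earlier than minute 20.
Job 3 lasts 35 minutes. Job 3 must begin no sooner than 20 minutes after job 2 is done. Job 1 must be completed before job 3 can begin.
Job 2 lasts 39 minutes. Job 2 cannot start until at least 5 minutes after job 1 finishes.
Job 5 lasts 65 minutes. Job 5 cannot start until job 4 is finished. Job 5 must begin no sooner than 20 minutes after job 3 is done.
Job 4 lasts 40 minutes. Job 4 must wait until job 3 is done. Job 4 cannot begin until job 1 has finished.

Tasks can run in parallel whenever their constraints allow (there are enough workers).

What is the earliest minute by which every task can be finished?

250

Job 1 waits on its own release at minute 20, so it starts at minute 20 and finishes at 20 + 26 = minute 46.
After job 1 (finishes minute 46, plus 5-minute gap → minute 51), job 2 can start at minute 51 and finishes at minute 90.
Job 3 needs all of job 2 (finishes minute 90, plus 20-minute gap → minute 110); job 1 (finishes minute 46). That puts its earliest start at minute 110; it finishes at 110 + 35 = minute 145.
For job 4: job 3 (finishes minute 145); job 1 (finishes minute 46). Taking the maximum gives a start of minute 145, and it finishes at 145 + 40 = minute 185.
Job 5 needs all of job 4 (finishes minute 185); job 3 (finishes minute 145, plus 20-minute gap → minute 165). That puts its earliest start at minute 185; it finishes at 185 + 65 = minute 250.
All tasks are finished once the last one completes. Finish times: Job 1 at 46, Job 2 at 90, Job 3 at 145, Job 4 at 185, Job 5 at 250. The latest is minute 250.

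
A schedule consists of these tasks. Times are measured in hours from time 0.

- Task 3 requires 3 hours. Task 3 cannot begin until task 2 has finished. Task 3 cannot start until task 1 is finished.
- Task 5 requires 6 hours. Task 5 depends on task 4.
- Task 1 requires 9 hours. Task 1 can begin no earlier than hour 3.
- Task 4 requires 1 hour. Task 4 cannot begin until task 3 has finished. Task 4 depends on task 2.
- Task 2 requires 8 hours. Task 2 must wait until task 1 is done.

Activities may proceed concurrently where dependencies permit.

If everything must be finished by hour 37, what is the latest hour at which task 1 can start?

10

Task 5 has no dependents, so it just needs to finish by hour 37. Starting by 37 − 6 = hour 31 achieves that.
Task 4 must finish before task 5 (must start by hour 31). With a 1-hour duration, task 4 must start by 31 − 1 = hour 30.
Task 3 must finish before task 4 (must start by hour 30). With a 3-hour duration, task 3 must start by 30 − 3 = hour 27.
Task 2 has several dependents: task 3 (must start by hour 27); task 4 (must start by hour 30). The earliest of those limits is hour 27, so task 2 must start by 27 − 8 = hour 19.
Task 1 feeds task 2 (must start by hour 19); task 3 (must start by hour 27). Taking the minimum, task 1 must finish by hour 19 and start by 19 − 9 = hour 10.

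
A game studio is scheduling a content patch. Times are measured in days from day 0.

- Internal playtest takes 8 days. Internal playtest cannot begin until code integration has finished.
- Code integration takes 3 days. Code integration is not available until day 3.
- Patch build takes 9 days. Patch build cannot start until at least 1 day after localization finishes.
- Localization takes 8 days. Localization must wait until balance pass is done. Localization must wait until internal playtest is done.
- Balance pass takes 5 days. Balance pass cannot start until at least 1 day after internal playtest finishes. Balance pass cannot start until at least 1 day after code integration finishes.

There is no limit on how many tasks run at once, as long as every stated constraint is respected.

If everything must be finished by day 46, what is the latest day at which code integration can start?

11

To finish by day 46, patch build (duration 9) must start no later than day 37.
Localization has to be done before patch build (must start by day 37, minus 1-day gap → day 36). That means finishing by day 36, i.e. starting by 36 − 8 = day 28.
Since localization (must start by day 28) depends on it, balance pass must finish by day 28. Backing off its 5-day duration gives a latest start of day 23.
Internal playtest has several dependents: balance pass (must start by day 23, minus 1-day gap → day 22); localization (must start by day 28). The earliest of those limits is day 22, so internal playtest must start by 22 − 8 = day 14.
For code integration: internal playtest (must start by day 14); balance pass (must start by day 23, minus 1-day gap → day 22). The most restrictive is day 14; with a 3-day duration, code integration must start by day 11.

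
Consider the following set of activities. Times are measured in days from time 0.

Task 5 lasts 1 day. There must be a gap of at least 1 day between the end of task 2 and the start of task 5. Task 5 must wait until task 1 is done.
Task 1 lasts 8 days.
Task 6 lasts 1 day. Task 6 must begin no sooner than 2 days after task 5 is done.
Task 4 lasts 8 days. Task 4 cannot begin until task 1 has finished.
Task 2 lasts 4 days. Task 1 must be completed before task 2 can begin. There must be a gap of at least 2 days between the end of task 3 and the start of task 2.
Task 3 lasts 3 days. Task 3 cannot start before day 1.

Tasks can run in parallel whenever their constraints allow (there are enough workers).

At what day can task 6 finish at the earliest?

17

After its own release at day 1, task 3 can start at day 1 and finishes at day 4.
Task 1 can start immediately at day 0; it finishes at day 8.
Task 2 needs all of task 1 (finishes day 8); task 3 (finishes day 4, plus 2-day gap → day 6). That puts its earliest start at day 8; it finishes at 8 + 4 = day 12.
Task 5 cannot start until task 2 (finishes day 12, plus 1-day gap → day 13); task 1 (finishes day 8). The controlling bound is day 13, so task 5 finishes at 13 + 1 = day 14.
Task 6 cannot begin until task 5 (finishes day 14, plus 2-day gap → day 16). It runs from day 16 to 16 + 1 = day 17.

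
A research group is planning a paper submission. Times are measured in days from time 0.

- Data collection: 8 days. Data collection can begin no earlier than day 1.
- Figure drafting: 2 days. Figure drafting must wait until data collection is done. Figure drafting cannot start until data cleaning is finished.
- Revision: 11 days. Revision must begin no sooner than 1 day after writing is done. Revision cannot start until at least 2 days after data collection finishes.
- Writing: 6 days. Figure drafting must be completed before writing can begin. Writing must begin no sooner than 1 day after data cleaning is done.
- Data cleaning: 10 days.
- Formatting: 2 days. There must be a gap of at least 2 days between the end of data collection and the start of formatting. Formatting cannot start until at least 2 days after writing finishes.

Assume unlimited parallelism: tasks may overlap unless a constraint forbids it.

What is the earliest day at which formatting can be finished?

Data cleaning can start immediately at day 0; it finishes at day 10.
Data collection cannot begin until its own release at day 1. It runs from day 1 to 1 + 8 = day 9.
Figure drafting needs all of data collection (finishes day 9); data cleaning (finishes day 10). That puts its earliest start at day 10; it finishes at 10 + 2 = day 12.
Writing has to wait for figure drafting (finishes day 12); data cleaning (finishes day 10, plus 1-day gap → day 11). The latest of these is day 12, so writing runs day 12 to 12 + 6 = day 18.
Formatting needs all of data collection (finishes day 9, plus 2-day gap → day 11); writing (finishes day 18, plus 2-day gap → day 20). That puts its earliest start at day 20; it finishes at 20 + 2 = day 22.

22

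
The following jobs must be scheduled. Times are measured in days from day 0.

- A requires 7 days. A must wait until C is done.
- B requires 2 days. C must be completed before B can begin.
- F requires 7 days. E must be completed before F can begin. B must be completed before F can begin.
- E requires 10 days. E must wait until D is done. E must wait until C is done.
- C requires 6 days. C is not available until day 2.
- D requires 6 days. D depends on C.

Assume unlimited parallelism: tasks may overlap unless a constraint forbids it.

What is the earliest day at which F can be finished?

C waits on its own release at day 2, so it starts at day 2 and finishes at 2 + 6 = day 8.
D cannot begin until C (finishes day 8). It runs from day 8 to 8 + 6 = day 14.
E cannot start until D (finishes day 14); C (finishes day 8). The controlling bound is day 14, so E finishes at 14 + 10 = day 24.
B cannot begin until C (finishes day 8). It runs from day 8 to 8 + 2 = day 10.
F needs all of E (finishes day 24); B (finishes day 10). That puts its earliest start at day 24; it finishes at 24 + 7 = day 31.

31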